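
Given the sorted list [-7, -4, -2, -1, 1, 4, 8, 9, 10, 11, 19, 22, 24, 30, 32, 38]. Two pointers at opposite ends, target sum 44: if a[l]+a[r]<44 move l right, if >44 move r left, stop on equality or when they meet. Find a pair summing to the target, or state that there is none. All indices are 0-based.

no pair

l=0 r=15: -7+38=31 <44, l++
l=1 r=15: -4+38=34 <44, l++
l=2 r=15: -2+38=36 <44, l++
l=3 r=15: -1+38=37 <44, l++
l=4 r=15: 1+38=39 <44, l++
l=5 r=15: 4+38=42 <44, l++
l=6 r=15: 8+38=46 >44, r--
l=6 r=14: 8+32=40 <44, l++
l=7 r=14: 9+32=41 <44, l++
l=8 r=14: 10+32=42 <44, l++
l=9 r=14: 11+32=43 <44, l++
l=10 r=14: 19+32=51 >44, r--
l=10 r=13: 19+30=49 >44, r--
l=10 r=12: 19+24=43 <44, l++
l=11 r=12: 22+24=46 >44, r--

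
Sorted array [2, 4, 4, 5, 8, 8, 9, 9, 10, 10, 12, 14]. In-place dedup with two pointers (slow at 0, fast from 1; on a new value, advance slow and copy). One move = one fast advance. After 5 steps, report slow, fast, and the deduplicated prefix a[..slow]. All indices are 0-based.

slow=0 fast=1: a[fast]=4≠a[slow]=2 write a[1]=4, slow++,fast++
slow=1 fast=2: a[fast]=4=a[slow] dup, fast++
slow=1 fast=3: a[fast]=5≠a[slow]=4 write a[2]=5, slow++,fast++
slow=2 fast=4: a[fast]=8≠a[slow]=5 write a[3]=8, slow++,fast++
slow=3 fast=5: a[fast]=8=a[slow] dup, fast++

slow=3, fast=6, prefix=[2, 4, 5, 8]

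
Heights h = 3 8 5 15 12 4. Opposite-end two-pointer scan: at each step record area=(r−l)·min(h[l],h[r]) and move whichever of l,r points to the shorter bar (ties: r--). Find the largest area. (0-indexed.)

l=0 r=5: min(3,4)*5=15 best=15 *, l++
l=1 r=5: min(8,4)*4=16 best=16 *, r--
l=1 r=4: min(8,12)*3=24 best=24 *, l++
l=2 r=4: min(5,12)*2=10 best=24, l++
l=3 r=4: min(15,12)*1=12 best=24, r--

max area = 24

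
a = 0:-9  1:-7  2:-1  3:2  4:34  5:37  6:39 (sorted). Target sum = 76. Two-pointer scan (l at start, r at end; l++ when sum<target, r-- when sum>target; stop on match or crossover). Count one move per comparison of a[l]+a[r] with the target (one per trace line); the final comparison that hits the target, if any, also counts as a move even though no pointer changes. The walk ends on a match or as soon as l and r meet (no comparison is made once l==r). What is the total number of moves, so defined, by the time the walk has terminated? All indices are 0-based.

[0,6] -9+39=30 <76 → l++
[1,6] -7+39=32 <76 → l++
[2,6] -1+39=38 <76 → l++
[3,6] 2+39=41 <76 → l++
[4,6] 34+39=73 <76 → l++
[5,6] 37+39=76 → found

6 moves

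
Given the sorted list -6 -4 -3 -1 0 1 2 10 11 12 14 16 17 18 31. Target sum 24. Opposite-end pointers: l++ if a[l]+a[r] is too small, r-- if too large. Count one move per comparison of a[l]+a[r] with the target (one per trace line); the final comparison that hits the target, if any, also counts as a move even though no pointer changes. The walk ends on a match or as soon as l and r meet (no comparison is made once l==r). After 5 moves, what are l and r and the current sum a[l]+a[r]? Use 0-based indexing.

l=0 r=14: -6+31=25 >24, r--
l=0 r=13: -6+18=12 <24, l++
l=1 r=13: -4+18=14 <24, l++
l=2 r=13: -3+18=15 <24, l++
l=3 r=13: -1+18=17 <24, l++

l=4, r=13, sum=18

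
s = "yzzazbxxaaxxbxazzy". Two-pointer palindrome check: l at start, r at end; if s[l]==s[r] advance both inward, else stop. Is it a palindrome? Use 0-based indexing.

l=0 r=17: 'y'=='y', l++,r--
l=1 r=16: 'z'=='z', l++,r--
l=2 r=15: 'z'=='z', l++,r--
l=3 r=14: 'a'=='a', l++,r--
l=4 r=13: 'z'!='x', stop

not a palindrome (mismatch at 4,13)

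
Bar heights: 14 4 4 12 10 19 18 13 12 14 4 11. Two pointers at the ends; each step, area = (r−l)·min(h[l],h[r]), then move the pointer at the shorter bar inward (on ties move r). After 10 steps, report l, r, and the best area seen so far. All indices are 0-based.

l=5, r=6, best area=126

[0,11] min(14,11)*11=121 best=121 * → r--
[0,10] min(14,4)*10=40 best=121 → r--
[0,9] min(14,14)*9=126 best=126 * → r--
[0,8] min(14,12)*8=96 best=126 → r--
[0,7] min(14,13)*7=91 best=126 → r--
[0,6] min(14,18)*6=84 best=126 → l++
[1,6] min(4,18)*5=20 best=126 → l++
[2,6] min(4,18)*4=16 best=126 → l++
[3,6] min(12,18)*3=36 best=126 → l++
[4,6] min(10,18)*2=20 best=126 → l++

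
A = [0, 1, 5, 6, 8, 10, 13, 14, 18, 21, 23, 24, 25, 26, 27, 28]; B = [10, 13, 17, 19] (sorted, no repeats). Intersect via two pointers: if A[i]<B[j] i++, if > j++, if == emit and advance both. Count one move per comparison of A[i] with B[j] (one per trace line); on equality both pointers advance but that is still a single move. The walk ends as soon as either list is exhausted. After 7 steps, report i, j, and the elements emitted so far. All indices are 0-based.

i=0 j=0: 0<10, i++
i=1 j=0: 1<10, i++
i=2 j=0: 5<10, i++
i=3 j=0: 6<10, i++
i=4 j=0: 8<10, i++
i=5 j=0: 10==10 emit, i++,j++
i=6 j=1: 13==13 emit, i++,j++

i=7, j=2, emitted=[10, 13]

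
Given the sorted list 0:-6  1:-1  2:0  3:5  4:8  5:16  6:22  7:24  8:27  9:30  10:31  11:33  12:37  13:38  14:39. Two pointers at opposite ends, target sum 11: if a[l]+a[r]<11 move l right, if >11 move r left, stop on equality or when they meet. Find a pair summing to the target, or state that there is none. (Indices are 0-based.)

l=0 r=14: -6+39=33 >11, r--
l=0 r=13: -6+38=32 >11, r--
l=0 r=12: -6+37=31 >11, r--
l=0 r=11: -6+33=27 >11, r--
l=0 r=10: -6+31=25 >11, r--
l=0 r=9: -6+30=24 >11, r--
l=0 r=8: -6+27=21 >11, r--
l=0 r=7: -6+24=18 >11, r--
l=0 r=6: -6+22=16 >11, r--
l=0 r=5: -6+16=10 <11, l++
l=1 r=5: -1+16=15 >11, r--
l=1 r=4: -1+8=7 <11, l++
l=2 r=4: 0+8=8 <11, l++
l=3 r=4: 5+8=13 >11, r--

no pair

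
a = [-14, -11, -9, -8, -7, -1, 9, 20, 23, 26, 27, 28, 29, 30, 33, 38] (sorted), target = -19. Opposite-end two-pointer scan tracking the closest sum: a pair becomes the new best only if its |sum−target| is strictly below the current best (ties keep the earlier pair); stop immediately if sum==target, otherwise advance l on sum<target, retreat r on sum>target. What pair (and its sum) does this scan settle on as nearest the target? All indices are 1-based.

pair (-11, -8) with sum -19 (|Δ|=0)

l=1 r=16: -14+38=24 d=43 *, r--
l=1 r=15: -14+33=19 d=38 *, r--
l=1 r=14: -14+30=16 d=35 *, r--
l=1 r=13: -14+29=15 d=34 *, r--
l=1 r=12: -14+28=14 d=33 *, r--
l=1 r=11: -14+27=13 d=32 *, r--
l=1 r=10: -14+26=12 d=31 *, r--
l=1 r=9: -14+23=9 d=28 *, r--
l=1 r=8: -14+20=6 d=25 *, r--
l=1 r=7: -14+9=-5 d=14 *, r--
l=1 r=6: -14+-1=-15 d=4 *, r--
l=1 r=5: -14+-7=-21 d=2 *, l++
l=2 r=5: -11+-7=-18 d=1 *, r--
l=2 r=4: -11+-8=-19 d=0 *, stop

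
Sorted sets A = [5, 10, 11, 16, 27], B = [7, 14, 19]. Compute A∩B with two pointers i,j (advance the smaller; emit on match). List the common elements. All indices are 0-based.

[i=0,j=0] 5<7 → i++
[i=1,j=0] 10>7 → j++
[i=1,j=1] 10<14 → i++
[i=2,j=1] 11<14 → i++
[i=3,j=1] 16>14 → j++
[i=3,j=2] 16<19 → i++
[i=4,j=2] 27>19 → j++

intersection = []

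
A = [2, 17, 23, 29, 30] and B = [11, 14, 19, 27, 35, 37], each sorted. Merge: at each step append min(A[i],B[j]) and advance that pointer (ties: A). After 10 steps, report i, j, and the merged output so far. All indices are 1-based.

i=6, j=6, merged so far=[2, 11, 14, 17, 19, 23, 27, 29, 30, 35]

[i=1,j=1] A[i]=2<=B[j]=11 take 2 → i++
[i=2,j=1] A[i]=17>B[j]=11 take 11 → j++
[i=2,j=2] A[i]=17>B[j]=14 take 14 → j++
[i=2,j=3] A[i]=17<=B[j]=19 take 17 → i++
[i=3,j=3] A[i]=23>B[j]=19 take 19 → j++
[i=3,j=4] A[i]=23<=B[j]=27 take 23 → i++
[i=4,j=4] A[i]=29>B[j]=27 take 27 → j++
[i=4,j=5] A[i]=29<=B[j]=35 take 29 → i++
[i=5,j=5] A[i]=30<=B[j]=35 take 30 → i++
[i=6,j=5] A done, take B[j]=35 → j++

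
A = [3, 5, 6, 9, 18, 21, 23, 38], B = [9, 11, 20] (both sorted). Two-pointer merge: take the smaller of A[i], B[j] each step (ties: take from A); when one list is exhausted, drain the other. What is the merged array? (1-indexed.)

[i=1,j=1] A[i]=3<=B[j]=9 take 3 → i++
[i=2,j=1] A[i]=5<=B[j]=9 take 5 → i++
[i=3,j=1] A[i]=6<=B[j]=9 take 6 → i++
[i=4,j=1] A[i]=9<=B[j]=9 take 9 → i++
[i=5,j=1] A[i]=18>B[j]=9 take 9 → j++
[i=5,j=2] A[i]=18>B[j]=11 take 11 → j++
[i=5,j=3] A[i]=18<=B[j]=20 take 18 → i++
[i=6,j=3] A[i]=21>B[j]=20 take 20 → j++
[i=6,j=4] B done, take A[i]=21 → i++
[i=7,j=4] B done, take A[i]=23 → i++
[i=8,j=4] B done, take A[i]=38 → i++

[3, 5, 6, 9, 9, 11, 18, 20, 21, 23, 38]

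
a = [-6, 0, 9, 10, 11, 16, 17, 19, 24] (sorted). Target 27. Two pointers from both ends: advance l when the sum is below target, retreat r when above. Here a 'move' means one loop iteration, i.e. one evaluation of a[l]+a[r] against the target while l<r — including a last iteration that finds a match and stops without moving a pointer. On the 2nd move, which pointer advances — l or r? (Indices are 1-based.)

l

l=1 r=9: -6+24=18 <27, l++
l=2 r=9: 0+24=24 <27, l++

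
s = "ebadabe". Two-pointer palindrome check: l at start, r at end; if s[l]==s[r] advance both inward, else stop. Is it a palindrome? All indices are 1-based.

palindrome

[1,7] 'e'=='e' → l++,r--
[2,6] 'b'=='b' → l++,r--
[3,5] 'a'=='a' → l++,r--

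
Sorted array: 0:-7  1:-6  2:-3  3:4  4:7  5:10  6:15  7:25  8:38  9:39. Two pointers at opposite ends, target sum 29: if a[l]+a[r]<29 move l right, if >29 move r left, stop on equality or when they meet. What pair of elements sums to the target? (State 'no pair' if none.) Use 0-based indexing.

(4, 25)

l=0 r=9: -7+39=32 >29, r--
l=0 r=8: -7+38=31 >29, r--
l=0 r=7: -7+25=18 <29, l++
l=1 r=7: -6+25=19 <29, l++
l=2 r=7: -3+25=22 <29, l++
l=3 r=7: 4+25=29, found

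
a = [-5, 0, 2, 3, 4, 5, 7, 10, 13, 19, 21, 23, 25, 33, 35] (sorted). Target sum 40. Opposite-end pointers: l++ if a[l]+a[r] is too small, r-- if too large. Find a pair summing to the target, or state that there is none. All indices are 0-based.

[0,14] -5+35=30 <40 → l++
[1,14] 0+35=35 <40 → l++
[2,14] 2+35=37 <40 → l++
[3,14] 3+35=38 <40 → l++
[4,14] 4+35=39 <40 → l++
[5,14] 5+35=40 → found

(5, 35)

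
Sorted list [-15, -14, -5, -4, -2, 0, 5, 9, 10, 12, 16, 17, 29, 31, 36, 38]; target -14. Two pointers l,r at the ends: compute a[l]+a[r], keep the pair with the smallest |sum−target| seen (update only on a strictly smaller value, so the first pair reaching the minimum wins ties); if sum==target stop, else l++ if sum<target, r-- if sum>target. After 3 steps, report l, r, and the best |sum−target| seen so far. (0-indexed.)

[0,15] -15+38=23 d=37 * → r--
[0,14] -15+36=21 d=35 * → r--
[0,13] -15+31=16 d=30 * → r--

l=0, r=12, best |Δ|=30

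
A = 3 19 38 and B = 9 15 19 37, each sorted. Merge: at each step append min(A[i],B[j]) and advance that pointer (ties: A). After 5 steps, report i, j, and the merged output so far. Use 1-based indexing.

i=3, j=4, merged so far=[3, 9, 15, 19, 19]

i=1 j=1: A[i]=3<=B[j]=9 take 3, i++
i=2 j=1: A[i]=19>B[j]=9 take 9, j++
i=2 j=2: A[i]=19>B[j]=15 take 15, j++
i=2 j=3: A[i]=19<=B[j]=19 take 19, i++
i=3 j=3: A[i]=38>B[j]=19 take 19, j++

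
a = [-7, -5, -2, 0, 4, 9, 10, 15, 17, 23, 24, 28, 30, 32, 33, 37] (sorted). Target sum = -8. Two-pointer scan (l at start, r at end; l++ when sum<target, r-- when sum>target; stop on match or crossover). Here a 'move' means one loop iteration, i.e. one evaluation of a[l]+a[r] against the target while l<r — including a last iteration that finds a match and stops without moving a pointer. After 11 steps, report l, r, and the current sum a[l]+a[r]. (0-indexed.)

l=0 r=15: -7+37=30 >-8, r--
l=0 r=14: -7+33=26 >-8, r--
l=0 r=13: -7+32=25 >-8, r--
l=0 r=12: -7+30=23 >-8, r--
l=0 r=11: -7+28=21 >-8, r--
l=0 r=10: -7+24=17 >-8, r--
l=0 r=9: -7+23=16 >-8, r--
l=0 r=8: -7+17=10 >-8, r--
l=0 r=7: -7+15=8 >-8, r--
l=0 r=6: -7+10=3 >-8, r--
l=0 r=5: -7+9=2 >-8, r--

l=0, r=4, sum=-3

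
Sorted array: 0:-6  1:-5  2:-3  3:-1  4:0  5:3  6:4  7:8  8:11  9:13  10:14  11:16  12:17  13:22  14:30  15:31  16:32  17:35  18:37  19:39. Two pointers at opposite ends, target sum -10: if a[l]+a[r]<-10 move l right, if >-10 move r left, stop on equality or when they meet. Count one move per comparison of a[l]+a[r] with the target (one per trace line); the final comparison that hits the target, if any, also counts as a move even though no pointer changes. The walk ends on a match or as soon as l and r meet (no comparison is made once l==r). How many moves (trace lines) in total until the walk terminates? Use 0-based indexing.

19 moves

l=0 r=19: -6+39=33 >-10, r--
l=0 r=18: -6+37=31 >-10, r--
l=0 r=17: -6+35=29 >-10, r--
l=0 r=16: -6+32=26 >-10, r--
l=0 r=15: -6+31=25 >-10, r--
l=0 r=14: -6+30=24 >-10, r--
l=0 r=13: -6+22=16 >-10, r--
l=0 r=12: -6+17=11 >-10, r--
l=0 r=11: -6+16=10 >-10, r--
l=0 r=10: -6+14=8 >-10, r--
l=0 r=9: -6+13=7 >-10, r--
l=0 r=8: -6+11=5 >-10, r--
l=0 r=7: -6+8=2 >-10, r--
l=0 r=6: -6+4=-2 >-10, r--
l=0 r=5: -6+3=-3 >-10, r--
l=0 r=4: -6+0=-6 >-10, r--
l=0 r=3: -6+-1=-7 >-10, r--
l=0 r=2: -6+-3=-9 >-10, r--
l=0 r=1: -6+-5=-11 <-10, l++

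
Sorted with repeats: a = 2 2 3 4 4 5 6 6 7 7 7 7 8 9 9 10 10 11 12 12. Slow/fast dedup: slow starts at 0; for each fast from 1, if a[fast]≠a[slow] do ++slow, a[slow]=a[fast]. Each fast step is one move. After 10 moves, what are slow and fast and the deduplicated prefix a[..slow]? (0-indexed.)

slow=5, fast=11, prefix=[2, 3, 4, 5, 6, 7]

slow=0 fast=1: a[fast]=2=a[slow] dup, fast++
slow=0 fast=2: a[fast]=3≠a[slow]=2 write a[1]=3, slow++,fast++
slow=1 fast=3: a[fast]=4≠a[slow]=3 write a[2]=4, slow++,fast++
slow=2 fast=4: a[fast]=4=a[slow] dup, fast++
slow=2 fast=5: a[fast]=5≠a[slow]=4 write a[3]=5, slow++,fast++
slow=3 fast=6: a[fast]=6≠a[slow]=5 write a[4]=6, slow++,fast++
slow=4 fast=7: a[fast]=6=a[slow] dup, fast++
slow=4 fast=8: a[fast]=7≠a[slow]=6 write a[5]=7, slow++,fast++
slow=5 fast=9: a[fast]=7=a[slow] dup, fast++
slow=5 fast=10: a[fast]=7=a[slow] dup, fast++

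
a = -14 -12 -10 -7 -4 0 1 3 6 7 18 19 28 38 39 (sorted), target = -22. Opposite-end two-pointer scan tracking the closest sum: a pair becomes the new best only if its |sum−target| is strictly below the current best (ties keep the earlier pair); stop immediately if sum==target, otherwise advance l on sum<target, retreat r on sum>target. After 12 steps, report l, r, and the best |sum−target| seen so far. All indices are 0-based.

l=0 r=14: -14+39=25 d=47 *, r--
l=0 r=13: -14+38=24 d=46 *, r--
l=0 r=12: -14+28=14 d=36 *, r--
l=0 r=11: -14+19=5 d=27 *, r--
l=0 r=10: -14+18=4 d=26 *, r--
l=0 r=9: -14+7=-7 d=15 *, r--
l=0 r=8: -14+6=-8 d=14 *, r--
l=0 r=7: -14+3=-11 d=11 *, r--
l=0 r=6: -14+1=-13 d=9 *, r--
l=0 r=5: -14+0=-14 d=8 *, r--
l=0 r=4: -14+-4=-18 d=4 *, r--
l=0 r=3: -14+-7=-21 d=1 *, r--

l=0, r=2, best |Δ|=1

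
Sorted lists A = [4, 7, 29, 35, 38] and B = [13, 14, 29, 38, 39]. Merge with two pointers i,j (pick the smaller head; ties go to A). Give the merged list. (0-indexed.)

[i=0,j=0] A[i]=4<=B[j]=13 take 4 → i++
[i=1,j=0] A[i]=7<=B[j]=13 take 7 → i++
[i=2,j=0] A[i]=29>B[j]=13 take 13 → j++
[i=2,j=1] A[i]=29>B[j]=14 take 14 → j++
[i=2,j=2] A[i]=29<=B[j]=29 take 29 → i++
[i=3,j=2] A[i]=35>B[j]=29 take 29 → j++
[i=3,j=3] A[i]=35<=B[j]=38 take 35 → i++
[i=4,j=3] A[i]=38<=B[j]=38 take 38 → i++
[i=5,j=3] A done, take B[j]=38 → j++
[i=5,j=4] A done, take B[j]=39 → j++

[4, 7, 13, 14, 29, 29, 35, 38, 38, 39]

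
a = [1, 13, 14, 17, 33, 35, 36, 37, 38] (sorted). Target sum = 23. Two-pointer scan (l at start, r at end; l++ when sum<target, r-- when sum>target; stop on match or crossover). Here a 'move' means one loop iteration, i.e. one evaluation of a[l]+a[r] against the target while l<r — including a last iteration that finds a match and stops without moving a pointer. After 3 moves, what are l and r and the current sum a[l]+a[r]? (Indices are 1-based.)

[1,9] 1+38=39 >23 → r--
[1,8] 1+37=38 >23 → r--
[1,7] 1+36=37 >23 → r--

l=1, r=6, sum=36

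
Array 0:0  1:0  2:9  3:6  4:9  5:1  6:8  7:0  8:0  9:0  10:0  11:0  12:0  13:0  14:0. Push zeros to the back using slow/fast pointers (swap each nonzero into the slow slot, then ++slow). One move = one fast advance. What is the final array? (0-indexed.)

(s=0,f=0) a[fast]=0 → fast++
(s=0,f=1) a[fast]=0 → fast++
(s=0,f=2) a[fast]=9≠0 swap→a[0]=9 → slow++,fast++
(s=1,f=3) a[fast]=6≠0 swap→a[1]=6 → slow++,fast++
(s=2,f=4) a[fast]=9≠0 swap→a[2]=9 → slow++,fast++
(s=3,f=5) a[fast]=1≠0 swap→a[3]=1 → slow++,fast++
(s=4,f=6) a[fast]=8≠0 swap→a[4]=8 → slow++,fast++
(s=5,f=7) a[fast]=0 → fast++
(s=5,f=8) a[fast]=0 → fast++
(s=5,f=9) a[fast]=0 → fast++
(s=5,f=10) a[fast]=0 → fast++
(s=5,f=11) a[fast]=0 → fast++
(s=5,f=12) a[fast]=0 → fast++
(s=5,f=13) a[fast]=0 → fast++
(s=5,f=14) a[fast]=0 → fast++

[9, 6, 9, 1, 8, 0, 0, 0, 0, 0, 0, 0, 0, 0, 0]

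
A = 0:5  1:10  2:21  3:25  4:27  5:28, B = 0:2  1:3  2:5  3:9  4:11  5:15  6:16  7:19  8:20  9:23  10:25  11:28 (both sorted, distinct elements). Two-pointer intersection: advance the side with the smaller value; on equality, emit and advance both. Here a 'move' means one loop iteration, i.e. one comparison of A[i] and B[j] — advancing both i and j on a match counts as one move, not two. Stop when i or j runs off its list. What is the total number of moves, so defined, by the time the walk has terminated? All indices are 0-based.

15 moves

[i=0,j=0] 5>2 → j++
[i=0,j=1] 5>3 → j++
[i=0,j=2] 5==5 emit → i++,j++
[i=1,j=3] 10>9 → j++
[i=1,j=4] 10<11 → i++
[i=2,j=4] 21>11 → j++
[i=2,j=5] 21>15 → j++
[i=2,j=6] 21>16 → j++
[i=2,j=7] 21>19 → j++
[i=2,j=8] 21>20 → j++
[i=2,j=9] 21<23 → i++
[i=3,j=9] 25>23 → j++
[i=3,j=10] 25==25 emit → i++,j++
[i=4,j=11] 27<28 → i++
[i=5,j=11] 28==28 emit → i++,j++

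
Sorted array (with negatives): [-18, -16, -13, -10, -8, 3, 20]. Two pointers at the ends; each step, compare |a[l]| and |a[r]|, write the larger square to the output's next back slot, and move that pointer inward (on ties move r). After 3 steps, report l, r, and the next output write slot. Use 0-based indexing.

l=0 r=6: |-18|<=|20| out[6]=400, r--
l=0 r=5: |-18|>|3| out[5]=324, l++
l=1 r=5: |-16|>|3| out[4]=256, l++

l=2, r=5, next write slot=3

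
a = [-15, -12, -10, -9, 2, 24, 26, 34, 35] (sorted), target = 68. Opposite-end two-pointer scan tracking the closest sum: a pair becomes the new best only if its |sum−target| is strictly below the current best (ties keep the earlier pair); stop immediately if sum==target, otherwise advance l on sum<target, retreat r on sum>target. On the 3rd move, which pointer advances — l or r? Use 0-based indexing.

l=0 r=8: -15+35=20 d=48 *, l++
l=1 r=8: -12+35=23 d=45 *, l++
l=2 r=8: -10+35=25 d=43 *, l++

l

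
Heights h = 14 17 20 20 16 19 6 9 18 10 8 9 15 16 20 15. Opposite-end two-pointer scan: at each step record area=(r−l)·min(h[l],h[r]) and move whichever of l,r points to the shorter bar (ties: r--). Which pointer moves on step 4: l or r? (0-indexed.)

[0,15] min(14,15)*15=210 best=210 * → l++
[1,15] min(17,15)*14=210 best=210 → r--
[1,14] min(17,20)*13=221 best=221 * → l++
[2,14] min(20,20)*12=240 best=240 * → r--

r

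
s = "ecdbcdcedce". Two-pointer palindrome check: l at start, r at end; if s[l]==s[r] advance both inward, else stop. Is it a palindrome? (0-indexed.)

l=0 r=10: 'e'=='e', l++,r--
l=1 r=9: 'c'=='c', l++,r--
l=2 r=8: 'd'=='d', l++,r--
l=3 r=7: 'b'!='e', stop

not a palindrome (mismatch at 3,7)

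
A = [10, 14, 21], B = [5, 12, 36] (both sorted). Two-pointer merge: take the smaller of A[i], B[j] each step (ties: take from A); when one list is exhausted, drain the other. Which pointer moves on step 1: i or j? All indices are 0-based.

j

[i=0,j=0] A[i]=10>B[j]=5 take 5 → j++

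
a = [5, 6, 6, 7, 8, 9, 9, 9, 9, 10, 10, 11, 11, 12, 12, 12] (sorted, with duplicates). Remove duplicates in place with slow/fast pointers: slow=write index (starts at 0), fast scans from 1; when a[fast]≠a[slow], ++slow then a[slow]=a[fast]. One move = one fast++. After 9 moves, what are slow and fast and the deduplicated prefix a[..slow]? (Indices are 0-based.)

slow=5, fast=10, prefix=[5, 6, 7, 8, 9, 10]

(s=0,f=1) a[fast]=6≠a[slow]=5 write a[1]=6 → slow++,fast++
(s=1,f=2) a[fast]=6=a[slow] dup → fast++
(s=1,f=3) a[fast]=7≠a[slow]=6 write a[2]=7 → slow++,fast++
(s=2,f=4) a[fast]=8≠a[slow]=7 write a[3]=8 → slow++,fast++
(s=3,f=5) a[fast]=9≠a[slow]=8 write a[4]=9 → slow++,fast++
(s=4,f=6) a[fast]=9=a[slow] dup → fast++
(s=4,f=7) a[fast]=9=a[slow] dup → fast++
(s=4,f=8) a[fast]=9=a[slow] dup → fast++
(s=4,f=9) a[fast]=10≠a[slow]=9 write a[5]=10 → slow++,fast++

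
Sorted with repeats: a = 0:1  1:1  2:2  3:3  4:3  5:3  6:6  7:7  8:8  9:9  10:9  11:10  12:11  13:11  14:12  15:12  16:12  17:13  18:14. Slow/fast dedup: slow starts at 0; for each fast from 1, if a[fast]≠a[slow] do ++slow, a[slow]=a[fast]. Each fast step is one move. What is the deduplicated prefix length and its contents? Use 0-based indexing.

length 12; prefix = [1, 2, 3, 6, 7, 8, 9, 10, 11, 12, 13, 14]

(s=0,f=1) a[fast]=1=a[slow] dup → fast++
(s=0,f=2) a[fast]=2≠a[slow]=1 write a[1]=2 → slow++,fast++
(s=1,f=3) a[fast]=3≠a[slow]=2 write a[2]=3 → slow++,fast++
(s=2,f=4) a[fast]=3=a[slow] dup → fast++
(s=2,f=5) a[fast]=3=a[slow] dup → fast++
(s=2,f=6) a[fast]=6≠a[slow]=3 write a[3]=6 → slow++,fast++
(s=3,f=7) a[fast]=7≠a[slow]=6 write a[4]=7 → slow++,fast++
(s=4,f=8) a[fast]=8≠a[slow]=7 write a[5]=8 → slow++,fast++
(s=5,f=9) a[fast]=9≠a[slow]=8 write a[6]=9 → slow++,fast++
(s=6,f=10) a[fast]=9=a[slow] dup → fast++
(s=6,f=11) a[fast]=10≠a[slow]=9 write a[7]=10 → slow++,fast++
(s=7,f=12) a[fast]=11≠a[slow]=10 write a[8]=11 → slow++,fast++
(s=8,f=13) a[fast]=11=a[slow] dup → fast++
(s=8,f=14) a[fast]=12≠a[slow]=11 write a[9]=12 → slow++,fast++
(s=9,f=15) a[fast]=12=a[slow] dup → fast++
(s=9,f=16) a[fast]=12=a[slow] dup → fast++
(s=9,f=17) a[fast]=13≠a[slow]=12 write a[10]=13 → slow++,fast++
(s=10,f=18) a[fast]=14≠a[slow]=13 write a[11]=14 → slow++,fast++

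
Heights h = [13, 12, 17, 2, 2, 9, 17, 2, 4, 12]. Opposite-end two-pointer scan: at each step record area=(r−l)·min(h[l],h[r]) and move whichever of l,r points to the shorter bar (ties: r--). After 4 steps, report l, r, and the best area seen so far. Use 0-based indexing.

[0,9] min(13,12)*9=108 best=108 * → r--
[0,8] min(13,4)*8=32 best=108 → r--
[0,7] min(13,2)*7=14 best=108 → r--
[0,6] min(13,17)*6=78 best=108 → l++

l=1, r=6, best area=108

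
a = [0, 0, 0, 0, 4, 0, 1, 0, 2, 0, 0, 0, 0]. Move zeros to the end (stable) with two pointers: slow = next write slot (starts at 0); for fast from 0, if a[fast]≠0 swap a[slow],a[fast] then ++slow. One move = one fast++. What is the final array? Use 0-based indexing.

(s=0,f=0) a[fast]=0 → fast++
(s=0,f=1) a[fast]=0 → fast++
(s=0,f=2) a[fast]=0 → fast++
(s=0,f=3) a[fast]=0 → fast++
(s=0,f=4) a[fast]=4≠0 swap→a[0]=4 → slow++,fast++
(s=1,f=5) a[fast]=0 → fast++
(s=1,f=6) a[fast]=1≠0 swap→a[1]=1 → slow++,fast++
(s=2,f=7) a[fast]=0 → fast++
(s=2,f=8) a[fast]=2≠0 swap→a[2]=2 → slow++,fast++
(s=3,f=9) a[fast]=0 → fast++
(s=3,f=10) a[fast]=0 → fast++
(s=3,f=11) a[fast]=0 → fast++
(s=3,f=12) a[fast]=0 → fast++

[4, 1, 2, 0, 0, 0, 0, 0, 0, 0, 0, 0, 0]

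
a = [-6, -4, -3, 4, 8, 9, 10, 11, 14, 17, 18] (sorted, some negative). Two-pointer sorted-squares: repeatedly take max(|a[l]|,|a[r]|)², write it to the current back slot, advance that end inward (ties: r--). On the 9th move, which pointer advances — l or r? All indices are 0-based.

[0,10] |-6|<=|18| out[10]=324 → r--
[0,9] |-6|<=|17| out[9]=289 → r--
[0,8] |-6|<=|14| out[8]=196 → r--
[0,7] |-6|<=|11| out[7]=121 → r--
[0,6] |-6|<=|10| out[6]=100 → r--
[0,5] |-6|<=|9| out[5]=81 → r--
[0,4] |-6|<=|8| out[4]=64 → r--
[0,3] |-6|>|4| out[3]=36 → l++
[1,3] |-4|<=|4| out[2]=16 → r--

r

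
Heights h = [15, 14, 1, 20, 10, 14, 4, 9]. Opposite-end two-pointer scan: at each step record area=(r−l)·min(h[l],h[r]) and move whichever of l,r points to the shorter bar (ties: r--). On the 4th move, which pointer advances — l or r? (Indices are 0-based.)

r

l=0 r=7: min(15,9)*7=63 best=63 *, r--
l=0 r=6: min(15,4)*6=24 best=63, r--
l=0 r=5: min(15,14)*5=70 best=70 *, r--
l=0 r=4: min(15,10)*4=40 best=70, r--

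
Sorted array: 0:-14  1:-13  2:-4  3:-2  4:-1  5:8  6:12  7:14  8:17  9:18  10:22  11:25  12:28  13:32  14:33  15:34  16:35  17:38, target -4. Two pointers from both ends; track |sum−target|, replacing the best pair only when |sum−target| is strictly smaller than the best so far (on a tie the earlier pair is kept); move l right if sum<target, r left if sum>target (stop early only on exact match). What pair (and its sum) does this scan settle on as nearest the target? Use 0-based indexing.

pair (-13, 8) with sum -5 (|Δ|=1)

l=0 r=17: -14+38=24 d=28 *, r--
l=0 r=16: -14+35=21 d=25 *, r--
l=0 r=15: -14+34=20 d=24 *, r--
l=0 r=14: -14+33=19 d=23 *, r--
l=0 r=13: -14+32=18 d=22 *, r--
l=0 r=12: -14+28=14 d=18 *, r--
l=0 r=11: -14+25=11 d=15 *, r--
l=0 r=10: -14+22=8 d=12 *, r--
l=0 r=9: -14+18=4 d=8 *, r--
l=0 r=8: -14+17=3 d=7 *, r--
l=0 r=7: -14+14=0 d=4 *, r--
l=0 r=6: -14+12=-2 d=2 *, r--
l=0 r=5: -14+8=-6 d=2, l++
l=1 r=5: -13+8=-5 d=1 *, l++
l=2 r=5: -4+8=4 d=8, r--
l=2 r=4: -4+-1=-5 d=1, l++
l=3 r=4: -2+-1=-3 d=1, r--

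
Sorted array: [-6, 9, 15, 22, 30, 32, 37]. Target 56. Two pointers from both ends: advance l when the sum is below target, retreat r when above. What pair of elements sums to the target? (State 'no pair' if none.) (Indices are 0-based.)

l=0 r=6: -6+37=31 <56, l++
l=1 r=6: 9+37=46 <56, l++
l=2 r=6: 15+37=52 <56, l++
l=3 r=6: 22+37=59 >56, r--
l=3 r=5: 22+32=54 <56, l++
l=4 r=5: 30+32=62 >56, r--

no pair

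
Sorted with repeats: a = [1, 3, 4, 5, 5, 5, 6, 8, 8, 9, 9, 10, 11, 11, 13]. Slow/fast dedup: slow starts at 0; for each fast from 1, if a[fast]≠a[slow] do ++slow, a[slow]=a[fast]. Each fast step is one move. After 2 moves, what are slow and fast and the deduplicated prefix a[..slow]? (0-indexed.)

slow=0 fast=1: a[fast]=3≠a[slow]=1 write a[1]=3, slow++,fast++
slow=1 fast=2: a[fast]=4≠a[slow]=3 write a[2]=4, slow++,fast++

slow=2, fast=3, prefix=[1, 3, 4]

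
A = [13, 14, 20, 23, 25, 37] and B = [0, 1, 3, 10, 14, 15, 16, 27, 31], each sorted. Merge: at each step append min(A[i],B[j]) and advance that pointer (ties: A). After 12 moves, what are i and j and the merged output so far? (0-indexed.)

i=5, j=7, merged so far=[0, 1, 3, 10, 13, 14, 14, 15, 16, 20, 23, 25]

i=0 j=0: A[i]=13>B[j]=0 take 0, j++
i=0 j=1: A[i]=13>B[j]=1 take 1, j++
i=0 j=2: A[i]=13>B[j]=3 take 3, j++
i=0 j=3: A[i]=13>B[j]=10 take 10, j++
i=0 j=4: A[i]=13<=B[j]=14 take 13, i++
i=1 j=4: A[i]=14<=B[j]=14 take 14, i++
i=2 j=4: A[i]=20>B[j]=14 take 14, j++
i=2 j=5: A[i]=20>B[j]=15 take 15, j++
i=2 j=6: A[i]=20>B[j]=16 take 16, j++
i=2 j=7: A[i]=20<=B[j]=27 take 20, i++
i=3 j=7: A[i]=23<=B[j]=27 take 23, i++
i=4 j=7: A[i]=25<=B[j]=27 take 25, i++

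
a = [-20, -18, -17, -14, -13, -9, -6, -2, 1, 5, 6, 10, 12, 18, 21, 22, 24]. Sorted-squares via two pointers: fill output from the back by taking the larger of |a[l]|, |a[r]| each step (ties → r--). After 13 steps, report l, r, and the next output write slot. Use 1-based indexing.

l=1 r=17: |-20|<=|24| out[17]=576, r--
l=1 r=16: |-20|<=|22| out[16]=484, r--
l=1 r=15: |-20|<=|21| out[15]=441, r--
l=1 r=14: |-20|>|18| out[14]=400, l++
l=2 r=14: |-18|<=|18| out[13]=324, r--
l=2 r=13: |-18|>|12| out[12]=324, l++
l=3 r=13: |-17|>|12| out[11]=289, l++
l=4 r=13: |-14|>|12| out[10]=196, l++
l=5 r=13: |-13|>|12| out[9]=169, l++
l=6 r=13: |-9|<=|12| out[8]=144, r--
l=6 r=12: |-9|<=|10| out[7]=100, r--
l=6 r=11: |-9|>|6| out[6]=81, l++
l=7 r=11: |-6|<=|6| out[5]=36, r--

l=7, r=10, next write slot=4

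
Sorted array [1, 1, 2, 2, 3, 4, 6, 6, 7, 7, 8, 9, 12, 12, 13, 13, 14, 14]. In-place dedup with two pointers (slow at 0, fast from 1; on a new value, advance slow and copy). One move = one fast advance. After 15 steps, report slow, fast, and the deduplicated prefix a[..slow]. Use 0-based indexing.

slow=9, fast=16, prefix=[1, 2, 3, 4, 6, 7, 8, 9, 12, 13]

slow=0 fast=1: a[fast]=1=a[slow] dup, fast++
slow=0 fast=2: a[fast]=2≠a[slow]=1 write a[1]=2, slow++,fast++
slow=1 fast=3: a[fast]=2=a[slow] dup, fast++
slow=1 fast=4: a[fast]=3≠a[slow]=2 write a[2]=3, slow++,fast++
slow=2 fast=5: a[fast]=4≠a[slow]=3 write a[3]=4, slow++,fast++
slow=3 fast=6: a[fast]=6≠a[slow]=4 write a[4]=6, slow++,fast++
slow=4 fast=7: a[fast]=6=a[slow] dup, fast++
slow=4 fast=8: a[fast]=7≠a[slow]=6 write a[5]=7, slow++,fast++
slow=5 fast=9: a[fast]=7=a[slow] dup, fast++
slow=5 fast=10: a[fast]=8≠a[slow]=7 write a[6]=8, slow++,fast++
slow=6 fast=11: a[fast]=9≠a[slow]=8 write a[7]=9, slow++,fast++
slow=7 fast=12: a[fast]=12≠a[slow]=9 write a[8]=12, slow++,fast++
slow=8 fast=13: a[fast]=12=a[slow] dup, fast++
slow=8 fast=14: a[fast]=13≠a[slow]=12 write a[9]=13, slow++,fast++
slow=9 fast=15: a[fast]=13=a[slow] dup, fast++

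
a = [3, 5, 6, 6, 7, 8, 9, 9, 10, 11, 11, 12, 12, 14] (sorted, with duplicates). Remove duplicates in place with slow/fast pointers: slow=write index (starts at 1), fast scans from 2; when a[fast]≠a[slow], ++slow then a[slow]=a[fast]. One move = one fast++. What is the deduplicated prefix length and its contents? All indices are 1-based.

(s=1,f=2) a[fast]=5≠a[slow]=3 write a[2]=5 → slow++,fast++
(s=2,f=3) a[fast]=6≠a[slow]=5 write a[3]=6 → slow++,fast++
(s=3,f=4) a[fast]=6=a[slow] dup → fast++
(s=3,f=5) a[fast]=7≠a[slow]=6 write a[4]=7 → slow++,fast++
(s=4,f=6) a[fast]=8≠a[slow]=7 write a[5]=8 → slow++,fast++
(s=5,f=7) a[fast]=9≠a[slow]=8 write a[6]=9 → slow++,fast++
(s=6,f=8) a[fast]=9=a[slow] dup → fast++
(s=6,f=9) a[fast]=10≠a[slow]=9 write a[7]=10 → slow++,fast++
(s=7,f=10) a[fast]=11≠a[slow]=10 write a[8]=11 → slow++,fast++
(s=8,f=11) a[fast]=11=a[slow] dup → fast++
(s=8,f=12) a[fast]=12≠a[slow]=11 write a[9]=12 → slow++,fast++
(s=9,f=13) a[fast]=12=a[slow] dup → fast++
(s=9,f=14) a[fast]=14≠a[slow]=12 write a[10]=14 → slow++,fast++

length 10; prefix = [3, 5, 6, 7, 8, 9, 10, 11, 12, 14]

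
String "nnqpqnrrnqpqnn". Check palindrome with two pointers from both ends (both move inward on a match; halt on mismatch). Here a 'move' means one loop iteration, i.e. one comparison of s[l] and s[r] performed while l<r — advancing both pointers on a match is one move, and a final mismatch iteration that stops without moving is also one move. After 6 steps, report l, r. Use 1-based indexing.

l=1 r=14: 'n'=='n', l++,r--
l=2 r=13: 'n'=='n', l++,r--
l=3 r=12: 'q'=='q', l++,r--
l=4 r=11: 'p'=='p', l++,r--
l=5 r=10: 'q'=='q', l++,r--
l=6 r=9: 'n'=='n', l++,r--

l=7, r=8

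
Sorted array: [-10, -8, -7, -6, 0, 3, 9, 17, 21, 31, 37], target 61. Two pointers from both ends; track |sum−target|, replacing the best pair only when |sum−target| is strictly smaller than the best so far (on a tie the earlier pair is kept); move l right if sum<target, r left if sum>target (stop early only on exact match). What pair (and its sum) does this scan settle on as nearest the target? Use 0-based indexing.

pair (21, 37) with sum 58 (|Δ|=3)

[0,10] -10+37=27 d=34 * → l++
[1,10] -8+37=29 d=32 * → l++
[2,10] -7+37=30 d=31 * → l++
[3,10] -6+37=31 d=30 * → l++
[4,10] 0+37=37 d=24 * → l++
[5,10] 3+37=40 d=21 * → l++
[6,10] 9+37=46 d=15 * → l++
[7,10] 17+37=54 d=7 * → l++
[8,10] 21+37=58 d=3 * → l++
[9,10] 31+37=68 d=7 → r--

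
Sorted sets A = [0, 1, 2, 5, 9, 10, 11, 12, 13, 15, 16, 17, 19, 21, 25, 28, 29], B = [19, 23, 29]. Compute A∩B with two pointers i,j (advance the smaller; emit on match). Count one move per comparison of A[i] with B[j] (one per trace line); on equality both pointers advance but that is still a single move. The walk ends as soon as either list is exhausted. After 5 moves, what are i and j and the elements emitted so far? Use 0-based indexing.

[i=0,j=0] 0<19 → i++
[i=1,j=0] 1<19 → i++
[i=2,j=0] 2<19 → i++
[i=3,j=0] 5<19 → i++
[i=4,j=0] 9<19 → i++

i=5, j=0, emitted=[]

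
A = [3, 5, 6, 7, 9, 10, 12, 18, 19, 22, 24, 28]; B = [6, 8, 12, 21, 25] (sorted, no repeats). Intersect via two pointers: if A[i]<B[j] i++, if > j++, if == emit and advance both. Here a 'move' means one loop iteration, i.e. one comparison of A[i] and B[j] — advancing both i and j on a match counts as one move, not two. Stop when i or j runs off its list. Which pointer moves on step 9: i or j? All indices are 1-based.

i=1 j=1: 3<6, i++
i=2 j=1: 5<6, i++
i=3 j=1: 6==6 emit, i++,j++
i=4 j=2: 7<8, i++
i=5 j=2: 9>8, j++
i=5 j=3: 9<12, i++
i=6 j=3: 10<12, i++
i=7 j=3: 12==12 emit, i++,j++
i=8 j=4: 18<21, i++

i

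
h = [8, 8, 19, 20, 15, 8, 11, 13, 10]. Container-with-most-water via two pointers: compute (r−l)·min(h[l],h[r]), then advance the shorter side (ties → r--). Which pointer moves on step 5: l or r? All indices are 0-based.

[0,8] min(8,10)*8=64 best=64 * → l++
[1,8] min(8,10)*7=56 best=64 → l++
[2,8] min(19,10)*6=60 best=64 → r--
[2,7] min(19,13)*5=65 best=65 * → r--
[2,6] min(19,11)*4=44 best=65 → r--

r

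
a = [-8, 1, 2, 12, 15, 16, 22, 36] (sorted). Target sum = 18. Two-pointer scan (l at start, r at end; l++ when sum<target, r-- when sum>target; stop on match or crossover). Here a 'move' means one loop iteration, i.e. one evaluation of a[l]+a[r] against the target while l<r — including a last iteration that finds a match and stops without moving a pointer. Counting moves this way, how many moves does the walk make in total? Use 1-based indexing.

5 moves

l=1 r=8: -8+36=28 >18, r--
l=1 r=7: -8+22=14 <18, l++
l=2 r=7: 1+22=23 >18, r--
l=2 r=6: 1+16=17 <18, l++
l=3 r=6: 2+16=18, found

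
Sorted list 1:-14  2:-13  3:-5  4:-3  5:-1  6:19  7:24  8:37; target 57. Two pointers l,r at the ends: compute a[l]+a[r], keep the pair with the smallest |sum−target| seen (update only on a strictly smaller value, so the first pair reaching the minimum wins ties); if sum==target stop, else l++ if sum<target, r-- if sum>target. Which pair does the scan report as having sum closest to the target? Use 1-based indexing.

pair (19, 37) with sum 56 (|Δ|=1)

l=1 r=8: -14+37=23 d=34 *, l++
l=2 r=8: -13+37=24 d=33 *, l++
l=3 r=8: -5+37=32 d=25 *, l++
l=4 r=8: -3+37=34 d=23 *, l++
l=5 r=8: -1+37=36 d=21 *, l++
l=6 r=8: 19+37=56 d=1 *, l++
l=7 r=8: 24+37=61 d=4, r--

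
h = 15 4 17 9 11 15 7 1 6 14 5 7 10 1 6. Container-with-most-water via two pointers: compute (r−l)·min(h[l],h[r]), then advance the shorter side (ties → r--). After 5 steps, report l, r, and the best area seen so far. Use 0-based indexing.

l=0, r=9, best area=120

l=0 r=14: min(15,6)*14=84 best=84 *, r--
l=0 r=13: min(15,1)*13=13 best=84, r--
l=0 r=12: min(15,10)*12=120 best=120 *, r--
l=0 r=11: min(15,7)*11=77 best=120, r--
l=0 r=10: min(15,5)*10=50 best=120, r--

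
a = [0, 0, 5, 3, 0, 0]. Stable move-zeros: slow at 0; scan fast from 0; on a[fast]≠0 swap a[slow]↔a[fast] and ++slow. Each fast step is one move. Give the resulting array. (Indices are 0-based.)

(s=0,f=0) a[fast]=0 → fast++
(s=0,f=1) a[fast]=0 → fast++
(s=0,f=2) a[fast]=5≠0 swap→a[0]=5 → slow++,fast++
(s=1,f=3) a[fast]=3≠0 swap→a[1]=3 → slow++,fast++
(s=2,f=4) a[fast]=0 → fast++
(s=2,f=5) a[fast]=0 → fast++

[5, 3, 0, 0, 0, 0]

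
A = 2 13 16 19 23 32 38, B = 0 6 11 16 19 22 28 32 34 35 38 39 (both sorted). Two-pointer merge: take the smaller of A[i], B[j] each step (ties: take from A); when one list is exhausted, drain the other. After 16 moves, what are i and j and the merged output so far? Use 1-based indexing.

i=7, j=11, merged so far=[0, 2, 6, 11, 13, 16, 16, 19, 19, 22, 23, 28, 32, 32, 34, 35]

i=1 j=1: A[i]=2>B[j]=0 take 0, j++
i=1 j=2: A[i]=2<=B[j]=6 take 2, i++
i=2 j=2: A[i]=13>B[j]=6 take 6, j++
i=2 j=3: A[i]=13>B[j]=11 take 11, j++
i=2 j=4: A[i]=13<=B[j]=16 take 13, i++
i=3 j=4: A[i]=16<=B[j]=16 take 16, i++
i=4 j=4: A[i]=19>B[j]=16 take 16, j++
i=4 j=5: A[i]=19<=B[j]=19 take 19, i++
i=5 j=5: A[i]=23>B[j]=19 take 19, j++
i=5 j=6: A[i]=23>B[j]=22 take 22, j++
i=5 j=7: A[i]=23<=B[j]=28 take 23, i++
i=6 j=7: A[i]=32>B[j]=28 take 28, j++
i=6 j=8: A[i]=32<=B[j]=32 take 32, i++
i=7 j=8: A[i]=38>B[j]=32 take 32, j++
i=7 j=9: A[i]=38>B[j]=34 take 34, j++
i=7 j=10: A[i]=38>B[j]=35 take 35, j++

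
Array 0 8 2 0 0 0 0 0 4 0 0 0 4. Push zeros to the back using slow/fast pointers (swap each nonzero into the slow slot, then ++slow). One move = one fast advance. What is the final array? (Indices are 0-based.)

slow=0 fast=0: a[fast]=0, fast++
slow=0 fast=1: a[fast]=8≠0 swap→a[0]=8, slow++,fast++
slow=1 fast=2: a[fast]=2≠0 swap→a[1]=2, slow++,fast++
slow=2 fast=3: a[fast]=0, fast++
slow=2 fast=4: a[fast]=0, fast++
slow=2 fast=5: a[fast]=0, fast++
slow=2 fast=6: a[fast]=0, fast++
slow=2 fast=7: a[fast]=0, fast++
slow=2 fast=8: a[fast]=4≠0 swap→a[2]=4, slow++,fast++
slow=3 fast=9: a[fast]=0, fast++
slow=3 fast=10: a[fast]=0, fast++
slow=3 fast=11: a[fast]=0, fast++
slow=3 fast=12: a[fast]=4≠0 swap→a[3]=4, slow++,fast++

[8, 2, 4, 4, 0, 0, 0, 0, 0, 0, 0, 0, 0]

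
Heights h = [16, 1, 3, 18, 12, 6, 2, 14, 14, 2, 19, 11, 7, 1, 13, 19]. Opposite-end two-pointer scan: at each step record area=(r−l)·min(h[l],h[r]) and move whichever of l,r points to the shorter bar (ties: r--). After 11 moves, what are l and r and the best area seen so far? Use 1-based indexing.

[1,16] min(16,19)*15=240 best=240 * → l++
[2,16] min(1,19)*14=14 best=240 → l++
[3,16] min(3,19)*13=39 best=240 → l++
[4,16] min(18,19)*12=216 best=240 → l++
[5,16] min(12,19)*11=132 best=240 → l++
[6,16] min(6,19)*10=60 best=240 → l++
[7,16] min(2,19)*9=18 best=240 → l++
[8,16] min(14,19)*8=112 best=240 → l++
[9,16] min(14,19)*7=98 best=240 → l++
[10,16] min(2,19)*6=12 best=240 → l++
[11,16] min(19,19)*5=95 best=240 → r--

l=11, r=15, best area=240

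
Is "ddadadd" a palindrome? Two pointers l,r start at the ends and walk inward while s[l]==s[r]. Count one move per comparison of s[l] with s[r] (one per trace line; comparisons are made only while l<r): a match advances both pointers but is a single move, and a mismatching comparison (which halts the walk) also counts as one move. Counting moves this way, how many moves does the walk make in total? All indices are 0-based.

[0,6] 'd'=='d' → l++,r--
[1,5] 'd'=='d' → l++,r--
[2,4] 'a'=='a' → l++,r--

3 moves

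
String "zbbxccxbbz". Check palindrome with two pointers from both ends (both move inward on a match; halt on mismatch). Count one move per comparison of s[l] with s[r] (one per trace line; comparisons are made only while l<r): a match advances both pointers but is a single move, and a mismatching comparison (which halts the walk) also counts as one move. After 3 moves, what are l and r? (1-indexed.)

l=4, r=7

l=1 r=10: 'z'=='z', l++,r--
l=2 r=9: 'b'=='b', l++,r--
l=3 r=8: 'b'=='b', l++,r--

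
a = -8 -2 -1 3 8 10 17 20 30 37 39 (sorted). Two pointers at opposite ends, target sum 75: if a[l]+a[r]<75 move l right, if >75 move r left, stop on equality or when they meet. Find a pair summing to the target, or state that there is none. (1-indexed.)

no pair

l=1 r=11: -8+39=31 <75, l++
l=2 r=11: -2+39=37 <75, l++
l=3 r=11: -1+39=38 <75, l++
l=4 r=11: 3+39=42 <75, l++
l=5 r=11: 8+39=47 <75, l++
l=6 r=11: 10+39=49 <75, l++
l=7 r=11: 17+39=56 <75, l++
l=8 r=11: 20+39=59 <75, l++
l=9 r=11: 30+39=69 <75, l++
l=10 r=11: 37+39=76 >75, r--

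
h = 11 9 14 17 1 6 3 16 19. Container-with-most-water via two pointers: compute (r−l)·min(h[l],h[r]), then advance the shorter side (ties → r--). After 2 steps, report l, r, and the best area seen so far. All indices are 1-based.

l=3, r=9, best area=88

[1,9] min(11,19)*8=88 best=88 * → l++
[2,9] min(9,19)*7=63 best=88 → l++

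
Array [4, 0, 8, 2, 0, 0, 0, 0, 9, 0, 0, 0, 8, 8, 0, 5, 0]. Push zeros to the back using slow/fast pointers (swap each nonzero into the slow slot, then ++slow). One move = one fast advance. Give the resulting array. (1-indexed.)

(s=1,f=1) a[fast]=4≠0 swap→a[1]=4 → slow++,fast++
(s=2,f=2) a[fast]=0 → fast++
(s=2,f=3) a[fast]=8≠0 swap→a[2]=8 → slow++,fast++
(s=3,f=4) a[fast]=2≠0 swap→a[3]=2 → slow++,fast++
(s=4,f=5) a[fast]=0 → fast++
(s=4,f=6) a[fast]=0 → fast++
(s=4,f=7) a[fast]=0 → fast++
(s=4,f=8) a[fast]=0 → fast++
(s=4,f=9) a[fast]=9≠0 swap→a[4]=9 → slow++,fast++
(s=5,f=10) a[fast]=0 → fast++
(s=5,f=11) a[fast]=0 → fast++
(s=5,f=12) a[fast]=0 → fast++
(s=5,f=13) a[fast]=8≠0 swap→a[5]=8 → slow++,fast++
(s=6,f=14) a[fast]=8≠0 swap→a[6]=8 → slow++,fast++
(s=7,f=15) a[fast]=0 → fast++
(s=7,f=16) a[fast]=5≠0 swap→a[7]=5 → slow++,fast++
(s=8,f=17) a[fast]=0 → fast++

[4, 8, 2, 9, 8, 8, 5, 0, 0, 0, 0, 0, 0, 0, 0, 0, 0]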